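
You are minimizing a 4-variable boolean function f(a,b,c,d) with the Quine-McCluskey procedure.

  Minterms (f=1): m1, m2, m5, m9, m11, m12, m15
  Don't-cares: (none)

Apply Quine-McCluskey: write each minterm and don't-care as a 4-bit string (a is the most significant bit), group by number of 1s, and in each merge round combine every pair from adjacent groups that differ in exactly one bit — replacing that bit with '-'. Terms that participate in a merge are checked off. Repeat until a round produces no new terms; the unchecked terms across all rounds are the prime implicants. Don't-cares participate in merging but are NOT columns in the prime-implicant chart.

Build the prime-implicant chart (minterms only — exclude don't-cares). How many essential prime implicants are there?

4

Round 0: 0001✓ 0010 0101✓ 1001✓ 1011✓ 1100 1111✓
Round 1: -001 0-01 1-11 10-1
PIs = {-001, 0-01, 0010, 1-11, 10-1, 1100}
Coverage chart:
  m1: -001,0-01
  m2: 0010 ←essential
  m5: 0-01 ←essential
  m9: -001,10-1
  m11: 1-11,10-1
  m12: 1100 ←essential
  m15: 1-11 ←essential
Essential: 0-01, 0010, 1-11, 1100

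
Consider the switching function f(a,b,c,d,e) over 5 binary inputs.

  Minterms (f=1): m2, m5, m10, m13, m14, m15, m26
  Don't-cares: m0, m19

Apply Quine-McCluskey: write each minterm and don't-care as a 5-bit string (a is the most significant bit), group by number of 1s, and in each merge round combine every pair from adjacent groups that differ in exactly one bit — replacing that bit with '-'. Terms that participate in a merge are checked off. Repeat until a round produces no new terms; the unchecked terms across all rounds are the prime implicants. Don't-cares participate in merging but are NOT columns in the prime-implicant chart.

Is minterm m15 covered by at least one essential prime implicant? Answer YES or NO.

NO

Round 0: 00000✓ 00010✓ 00101✓ 01010✓ 01101✓ 01110✓ 01111✓ 10011 11010✓
Round 1: -1010 0-010 0-101 000-0 01-10 011-1 0111-
PIs = {-1010, 0-010, 0-101, 000-0, 01-10, 011-1, 0111-, 10011}
Coverage chart:
  m2: 0-010,000-0
  m5: 0-101 ←essential
  m10: -1010,0-010,01-10
  m13: 0-101,011-1
  m14: 01-10,0111-
  m15: 011-1,0111-
  m26: -1010 ←essential
Essential: -1010, 0-101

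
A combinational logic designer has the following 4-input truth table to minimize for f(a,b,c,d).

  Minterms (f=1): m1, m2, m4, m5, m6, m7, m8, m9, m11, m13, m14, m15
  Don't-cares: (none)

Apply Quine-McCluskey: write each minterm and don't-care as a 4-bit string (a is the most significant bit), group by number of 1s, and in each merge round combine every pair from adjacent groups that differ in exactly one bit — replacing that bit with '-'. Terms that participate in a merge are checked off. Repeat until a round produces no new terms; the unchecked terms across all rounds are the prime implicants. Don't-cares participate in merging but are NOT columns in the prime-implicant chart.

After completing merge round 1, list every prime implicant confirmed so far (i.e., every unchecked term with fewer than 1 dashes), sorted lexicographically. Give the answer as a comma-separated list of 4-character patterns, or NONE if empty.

NONE

Round 0: 0001✓ 0010✓ 0100✓ 0101✓ 0110✓ 0111✓ 1000✓ 1001✓ 1011✓ 1101✓ 1110✓ 1111✓
Round 1: -001✓ -101✓ -110✓ -111✓ 0-01✓ 0-10 01-0✓ 01-1✓ 010-✓ 011-✓ 1-01✓ 1-11✓ 10-1✓ 100- 11-1✓ 111-✓
Round 2: --01 -1-1 -11- 01-- 1--1
PIs = {--01, -1-1, -11-, 0-10, 01--, 1--1, 100-}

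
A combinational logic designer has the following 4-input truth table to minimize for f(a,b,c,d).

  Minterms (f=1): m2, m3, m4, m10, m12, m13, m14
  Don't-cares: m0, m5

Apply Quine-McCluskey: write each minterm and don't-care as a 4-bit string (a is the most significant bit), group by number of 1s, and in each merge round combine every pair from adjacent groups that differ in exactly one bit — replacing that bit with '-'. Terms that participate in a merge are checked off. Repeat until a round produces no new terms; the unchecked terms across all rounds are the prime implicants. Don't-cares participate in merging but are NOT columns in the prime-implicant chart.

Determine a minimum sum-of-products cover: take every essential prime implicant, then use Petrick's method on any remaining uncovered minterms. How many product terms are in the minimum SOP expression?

3

size-2^0 implicants → 0000(✓)  0010(✓)  0011(✓)  0100(✓)  0101(✓)  1010(✓)  1100(✓)  1101(✓)  1110(✓)
size-2^1 implicants → -010  -100(✓)  -101(✓)  0-00  00-0  001-  010-(✓)  1-10  11-0  110-(✓)
size-2^2 implicants → -10-
Unchecked terms (primes): -010, -10-, 0-00, 00-0, 001-, 1-10, 11-0
Minterm coverage:
  m2 ⊆ -010,00-0,001-
  m3 ⊆ 001- [E]
  m4 ⊆ -10-,0-00
  m10 ⊆ -010,1-10
  m12 ⊆ -10-,11-0
  m13 ⊆ -10- [E]
  m14 ⊆ 1-10,11-0
E = {-10-, 001-}
Petrick residual → 1-10
Cover = bc' + a'b'c + acd'  |cover|=3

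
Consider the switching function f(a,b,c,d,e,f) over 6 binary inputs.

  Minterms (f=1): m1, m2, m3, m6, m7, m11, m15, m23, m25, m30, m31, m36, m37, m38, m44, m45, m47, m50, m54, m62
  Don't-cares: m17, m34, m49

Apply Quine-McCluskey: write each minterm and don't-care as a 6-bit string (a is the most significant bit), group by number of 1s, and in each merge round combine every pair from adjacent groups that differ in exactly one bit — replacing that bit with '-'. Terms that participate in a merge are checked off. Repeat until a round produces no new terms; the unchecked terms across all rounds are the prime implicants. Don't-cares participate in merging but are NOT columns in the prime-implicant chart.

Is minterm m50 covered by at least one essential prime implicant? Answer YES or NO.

[col 0] 000001*, 000010*, 000011*, 000110*, 000111*, 001011*, 001111*, 010001*, 010111*, 011001*, 011110*, 011111*, 100010*, 100100*, 100101*, 100110*, 101100*, 101101*, 101111*, 110001*, 110010*, 110110*, 111110*
[col 1] -00010*, -00110*, -01111, -10001, -11110, 0-0001, 0-0111*, 0-1111*, 00-011*, 00-111*, 000-10*, 000-11*, 0000-1, 00001-*, 00011-*, 001-11*, 01-001, 01-111*, 01111-, 1-0010*, 1-0110*, 10-100*, 10-101*, 100-10*, 1001-0, 10010-*, 1011-1, 10110-*, 11-110, 110-10*
[col 2] -00-10, 0--111, 00--11, 000-1-, 1-0-10, 10-10-
Prime implicants: -00-10, -01111, -10001, -11110, 0--111, 0-0001, 00--11, 000-1-, 0000-1, 01-001, 01111-, 1-0-10, 10-10-, 1001-0, 1011-1, 11-110
PI chart (minterm → PIs covering it):
  1 | 0-0001,0000-1
  2 | -00-10,000-1-
  3 | 00--11,000-1-,0000-1
  6 | -00-10,000-1-
  7 | 0--111,00--11,000-1-
  11 | 00--11  (sole → essential)
  15 | -01111,0--111,00--11
  23 | 0--111  (sole → essential)
  25 | 01-001  (sole → essential)
  30 | -11110,01111-
  31 | 0--111,01111-
  36 | 10-10-,1001-0
  37 | 10-10-  (sole → essential)
  38 | -00-10,1-0-10,1001-0
  44 | 10-10-  (sole → essential)
  45 | 10-10-,1011-1
  47 | -01111,1011-1
  50 | 1-0-10  (sole → essential)
  54 | 1-0-10,11-110
  62 | -11110,11-110
Essential prime implicants: 0--111, 00--11, 01-001, 1-0-10, 10-10-

YES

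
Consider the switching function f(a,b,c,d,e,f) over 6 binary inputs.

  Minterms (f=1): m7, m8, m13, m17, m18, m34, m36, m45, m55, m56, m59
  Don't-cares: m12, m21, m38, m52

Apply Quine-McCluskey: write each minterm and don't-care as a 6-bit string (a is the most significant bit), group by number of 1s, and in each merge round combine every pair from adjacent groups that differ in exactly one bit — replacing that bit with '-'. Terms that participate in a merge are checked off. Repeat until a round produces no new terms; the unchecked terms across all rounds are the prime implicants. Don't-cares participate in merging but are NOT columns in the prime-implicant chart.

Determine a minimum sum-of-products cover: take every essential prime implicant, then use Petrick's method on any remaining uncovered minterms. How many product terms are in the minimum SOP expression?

10

size-2^0 implicants → 000111  001000(✓)  001100(✓)  001101(✓)  010001(✓)  010010  010101(✓)  100010(✓)  100100(✓)  100110(✓)  101101(✓)  110100(✓)  110111  111000  111011
size-2^1 implicants → -01101  001-00  00110-  010-01  1-0100  100-10  1001-0
Unchecked terms (primes): -01101, 000111, 001-00, 00110-, 010-01, 010010, 1-0100, 100-10, 1001-0, 110111, 111000, 111011
Minterm coverage:
  m7 ⊆ 000111 [E]
  m8 ⊆ 001-00 [E]
  m13 ⊆ -01101,00110-
  m17 ⊆ 010-01 [E]
  m18 ⊆ 010010 [E]
  m34 ⊆ 100-10 [E]
  m36 ⊆ 1-0100,1001-0
  m45 ⊆ -01101 [E]
  m55 ⊆ 110111 [E]
  m56 ⊆ 111000 [E]
  m59 ⊆ 111011 [E]
E = {-01101, 000111, 001-00, 010-01, 010010, 100-10, 110111, 111000, 111011}
Petrick residual → 1-0100
Cover = b'cde'f + a'b'c'def + a'b'ce'f' + a'bc'e'f + a'bc'd'ef' + ac'de'f' + ab'c'ef' + abc'def + abcd'e'f' + abcd'ef  |cover|=10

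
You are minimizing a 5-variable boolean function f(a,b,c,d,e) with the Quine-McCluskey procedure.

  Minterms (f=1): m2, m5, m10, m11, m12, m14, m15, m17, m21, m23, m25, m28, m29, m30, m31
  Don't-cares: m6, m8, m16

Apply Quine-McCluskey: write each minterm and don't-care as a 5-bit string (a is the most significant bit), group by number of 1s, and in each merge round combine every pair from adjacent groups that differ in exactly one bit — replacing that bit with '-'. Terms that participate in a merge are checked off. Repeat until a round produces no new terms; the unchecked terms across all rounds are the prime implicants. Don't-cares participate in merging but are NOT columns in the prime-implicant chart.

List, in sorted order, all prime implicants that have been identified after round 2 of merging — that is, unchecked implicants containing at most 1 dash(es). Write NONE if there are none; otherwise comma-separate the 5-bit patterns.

-0101, 1000-

size-2^0 implicants → 00010(✓)  00101(✓)  00110(✓)  01000(✓)  01010(✓)  01011(✓)  01100(✓)  01110(✓)  01111(✓)  10000(✓)  10001(✓)  10101(✓)  10111(✓)  11001(✓)  11100(✓)  11101(✓)  11110(✓)  11111(✓)
size-2^1 implicants → -0101  -1100(✓)  -1110(✓)  -1111(✓)  0-010(✓)  0-110(✓)  00-10(✓)  01-00(✓)  01-10(✓)  01-11(✓)  010-0(✓)  0101-(✓)  011-0(✓)  0111-(✓)  1-001(✓)  1-101(✓)  1-111(✓)  10-01(✓)  1000-  101-1(✓)  11-01(✓)  111-0(✓)  111-1(✓)  1110-(✓)  1111-(✓)
size-2^2 implicants → -11-0  -111-  0--10  01--0  01-1-  1--01  1-1-1  111--
Unchecked terms (primes): -0101, -11-0, -111-, 0--10, 01--0, 01-1-, 1--01, 1-1-1, 1000-, 111--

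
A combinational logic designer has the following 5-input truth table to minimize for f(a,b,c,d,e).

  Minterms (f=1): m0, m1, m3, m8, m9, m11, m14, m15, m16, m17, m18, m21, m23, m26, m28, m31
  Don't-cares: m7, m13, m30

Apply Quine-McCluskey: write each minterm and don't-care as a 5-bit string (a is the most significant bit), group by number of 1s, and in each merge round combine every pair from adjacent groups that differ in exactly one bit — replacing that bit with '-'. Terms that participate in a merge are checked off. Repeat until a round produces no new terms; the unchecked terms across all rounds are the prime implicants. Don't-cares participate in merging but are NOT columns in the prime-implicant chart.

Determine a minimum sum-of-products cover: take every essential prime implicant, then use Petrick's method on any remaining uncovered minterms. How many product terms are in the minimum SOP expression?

Round 0: 00000✓ 00001✓ 00011✓ 00111✓ 01000✓ 01001✓ 01011✓ 01101✓ 01110✓ 01111✓ 10000✓ 10001✓ 10010✓ 10101✓ 10111✓ 11010✓ 11100✓ 11110✓ 11111✓
Round 1: -0000✓ -0001✓ -0111✓ -1110✓ -1111✓ 0-000✓ 0-001✓ 0-011✓ 0-111✓ 00-11✓ 000-1✓ 0000-✓ 01-01✓ 01-11✓ 010-1✓ 0100-✓ 011-1✓ 0111-✓ 1-010 1-111✓ 10-01 100-0 1000-✓ 101-1 11-10 111-0 1111-✓
Round 2: --111 -000- -111- 0--11 0-0-1 0-00- 01--1
PIs = {--111, -000-, -111-, 0--11, 0-0-1, 0-00-, 01--1, 1-010, 10-01, 100-0, 101-1, 11-10, 111-0}
Coverage chart:
  m0: -000-,0-00-
  m1: -000-,0-0-1,0-00-
  m3: 0--11,0-0-1
  m8: 0-00- ←essential
  m9: 0-0-1,0-00-,01--1
  m11: 0--11,0-0-1,01--1
  m14: -111- ←essential
  m15: --111,-111-,0--11,01--1
  m16: -000-,100-0
  m17: -000-,10-01
  m18: 1-010,100-0
  m21: 10-01,101-1
  m23: --111,101-1
  m26: 1-010,11-10
  m28: 111-0 ←essential
  m31: --111,-111-
Essential: -111-, 0-00-, 111-0
Petrick residual → -000-, 0--11, 1-010, 101-1
Min cover (7 terms): b'c'd' + bcd + a'de + a'c'd' + ac'de' + ab'ce + abce'

7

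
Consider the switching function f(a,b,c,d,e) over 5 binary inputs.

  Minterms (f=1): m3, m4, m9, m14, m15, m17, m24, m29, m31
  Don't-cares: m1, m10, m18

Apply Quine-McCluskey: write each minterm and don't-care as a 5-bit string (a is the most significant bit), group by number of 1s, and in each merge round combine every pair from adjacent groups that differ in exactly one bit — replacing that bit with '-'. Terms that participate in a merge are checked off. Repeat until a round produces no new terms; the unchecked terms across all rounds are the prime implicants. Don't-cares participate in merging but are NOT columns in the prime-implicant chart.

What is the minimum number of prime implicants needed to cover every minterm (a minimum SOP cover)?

7

Round 0: 00001✓ 00011✓ 00100 01001✓ 01010✓ 01110✓ 01111✓ 10001✓ 10010 11000 11101✓ 11111✓
Round 1: -0001 -1111 0-001 000-1 01-10 0111- 111-1
PIs = {-0001, -1111, 0-001, 000-1, 00100, 01-10, 0111-, 10010, 11000, 111-1}
Coverage chart:
  m3: 000-1 ←essential
  m4: 00100 ←essential
  m9: 0-001 ←essential
  m14: 01-10,0111-
  m15: -1111,0111-
  m17: -0001 ←essential
  m24: 11000 ←essential
  m29: 111-1 ←essential
  m31: -1111,111-1
Essential: -0001, 0-001, 000-1, 00100, 11000, 111-1
Petrick residual → 0111-
Min cover (7 terms): b'c'd'e + a'c'd'e + a'b'c'e + a'b'cd'e' + a'bcd + abc'd'e' + abce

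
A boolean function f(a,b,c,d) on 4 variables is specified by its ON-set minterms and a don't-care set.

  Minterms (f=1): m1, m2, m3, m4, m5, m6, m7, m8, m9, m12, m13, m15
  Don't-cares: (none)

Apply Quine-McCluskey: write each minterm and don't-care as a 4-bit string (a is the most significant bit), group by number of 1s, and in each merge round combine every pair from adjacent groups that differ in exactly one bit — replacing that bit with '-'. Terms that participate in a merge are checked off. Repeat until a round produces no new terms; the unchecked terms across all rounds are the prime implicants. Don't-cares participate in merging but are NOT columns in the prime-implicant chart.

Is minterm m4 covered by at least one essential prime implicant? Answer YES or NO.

NO

Round 0: 0001✓ 0010✓ 0011✓ 0100✓ 0101✓ 0110✓ 0111✓ 1000✓ 1001✓ 1100✓ 1101✓ 1111✓
Round 1: -001✓ -100✓ -101✓ -111✓ 0-01✓ 0-10✓ 0-11✓ 00-1✓ 001-✓ 01-0✓ 01-1✓ 010-✓ 011-✓ 1-00✓ 1-01✓ 100-✓ 11-1✓ 110-✓
Round 2: --01 -1-1 -10- 0--1 0-1- 01-- 1-0-
PIs = {--01, -1-1, -10-, 0--1, 0-1-, 01--, 1-0-}
Coverage chart:
  m1: --01,0--1
  m2: 0-1- ←essential
  m3: 0--1,0-1-
  m4: -10-,01--
  m5: --01,-1-1,-10-,0--1,01--
  m6: 0-1-,01--
  m7: -1-1,0--1,0-1-,01--
  m8: 1-0- ←essential
  m9: --01,1-0-
  m12: -10-,1-0-
  m13: --01,-1-1,-10-,1-0-
  m15: -1-1 ←essential
Essential: -1-1, 0-1-, 1-0-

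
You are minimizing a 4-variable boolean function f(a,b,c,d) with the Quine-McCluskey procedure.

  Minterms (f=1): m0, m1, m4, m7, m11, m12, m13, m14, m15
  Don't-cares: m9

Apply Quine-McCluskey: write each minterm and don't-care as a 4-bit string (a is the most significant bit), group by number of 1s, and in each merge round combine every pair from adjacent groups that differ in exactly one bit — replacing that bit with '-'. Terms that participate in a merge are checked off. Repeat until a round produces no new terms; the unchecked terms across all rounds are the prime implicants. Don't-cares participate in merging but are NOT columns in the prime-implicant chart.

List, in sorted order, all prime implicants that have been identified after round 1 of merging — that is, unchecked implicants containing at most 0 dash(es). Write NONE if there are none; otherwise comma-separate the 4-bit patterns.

Round 0: 0000✓ 0001✓ 0100✓ 0111✓ 1001✓ 1011✓ 1100✓ 1101✓ 1110✓ 1111✓
Round 1: -001 -100 -111 0-00 000- 1-01✓ 1-11✓ 10-1✓ 11-0✓ 11-1✓ 110-✓ 111-✓
Round 2: 1--1 11--
PIs = {-001, -100, -111, 0-00, 000-, 1--1, 11--}

NONE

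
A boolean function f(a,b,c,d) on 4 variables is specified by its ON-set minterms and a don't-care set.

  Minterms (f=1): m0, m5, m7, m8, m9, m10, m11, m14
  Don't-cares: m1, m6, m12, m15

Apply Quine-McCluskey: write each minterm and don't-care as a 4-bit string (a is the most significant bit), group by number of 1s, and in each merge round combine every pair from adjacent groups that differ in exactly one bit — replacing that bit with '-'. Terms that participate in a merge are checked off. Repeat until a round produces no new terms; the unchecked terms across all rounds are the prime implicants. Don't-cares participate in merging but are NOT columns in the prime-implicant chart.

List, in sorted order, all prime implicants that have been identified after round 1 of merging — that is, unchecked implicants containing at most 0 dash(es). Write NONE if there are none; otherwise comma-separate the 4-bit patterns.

NONE

Round 0: 0000✓ 0001✓ 0101✓ 0110✓ 0111✓ 1000✓ 1001✓ 1010✓ 1011✓ 1100✓ 1110✓ 1111✓
Round 1: -000✓ -001✓ -110✓ -111✓ 0-01 000-✓ 01-1 011-✓ 1-00✓ 1-10✓ 1-11✓ 10-0✓ 10-1✓ 100-✓ 101-✓ 11-0✓ 111-✓
Round 2: -00- -11- 1--0 1-1- 10--
PIs = {-00-, -11-, 0-01, 01-1, 1--0, 1-1-, 10--}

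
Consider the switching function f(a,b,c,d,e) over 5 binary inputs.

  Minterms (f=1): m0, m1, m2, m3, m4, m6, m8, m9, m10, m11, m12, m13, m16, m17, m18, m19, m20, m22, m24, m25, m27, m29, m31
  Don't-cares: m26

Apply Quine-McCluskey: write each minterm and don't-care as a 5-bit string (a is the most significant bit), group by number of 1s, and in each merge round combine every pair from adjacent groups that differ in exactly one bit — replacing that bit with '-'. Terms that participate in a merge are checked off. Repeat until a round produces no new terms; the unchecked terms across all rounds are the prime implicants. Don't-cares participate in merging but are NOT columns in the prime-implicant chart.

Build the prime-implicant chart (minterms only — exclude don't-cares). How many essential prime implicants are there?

Round 0: 00000✓ 00001✓ 00010✓ 00011✓ 00100✓ 00110✓ 01000✓ 01001✓ 01010✓ 01011✓ 01100✓ 01101✓ 10000✓ 10001✓ 10010✓ 10011✓ 10100✓ 10110✓ 11000✓ 11001✓ 11010✓ 11011✓ 11101✓ 11111✓
Round 1: -0000✓ -0001✓ -0010✓ -0011✓ -0100✓ -0110✓ -1000✓ -1001✓ -1010✓ -1011✓ -1101✓ 0-000✓ 0-001✓ 0-010✓ 0-011✓ 0-100✓ 00-00✓ 00-10✓ 000-0✓ 000-1✓ 0000-✓ 0001-✓ 001-0✓ 01-00✓ 01-01✓ 010-0✓ 010-1✓ 0100-✓ 0101-✓ 0110-✓ 1-000✓ 1-001✓ 1-010✓ 1-011✓ 10-00✓ 10-10✓ 100-0✓ 100-1✓ 1000-✓ 1001-✓ 101-0✓ 11-01✓ 11-11✓ 110-0✓ 110-1✓ 1100-✓ 1101-✓ 111-1✓
Round 2: --000✓ --001✓ --010✓ --011✓ -0-00✓ -0-10✓ -00-0✓ -00-1✓ -000-✓ -001-✓ -01-0✓ -1-01 -10-0✓ -10-1✓ -100-✓ -101-✓ 0--00 0-0-0✓ 0-0-1✓ 0-00-✓ 0-01-✓ 00--0✓ 000--✓ 01-0- 010--✓ 1-0-0✓ 1-0-1✓ 1-00-✓ 1-01-✓ 10--0✓ 100--✓ 11--1 110--✓
Round 3: --0-0✓ --0-1✓ --00-✓ --01-✓ -0--0 -00--✓ -10--✓ 0-0--✓ 1-0--✓
Round 4: --0--
PIs = {--0--, -0--0, -1-01, 0--00, 01-0-, 11--1}
Coverage chart:
  m0: --0--,-0--0,0--00
  m1: --0-- ←essential
  m2: --0--,-0--0
  m3: --0-- ←essential
  m4: -0--0,0--00
  m6: -0--0 ←essential
  m8: --0--,0--00,01-0-
  m9: --0--,-1-01,01-0-
  m10: --0-- ←essential
  m11: --0-- ←essential
  m12: 0--00,01-0-
  m13: -1-01,01-0-
  m16: --0--,-0--0
  m17: --0-- ←essential
  m18: --0--,-0--0
  m19: --0-- ←essential
  m20: -0--0 ←essential
  m22: -0--0 ←essential
  m24: --0-- ←essential
  m25: --0--,-1-01,11--1
  m27: --0--,11--1
  m29: -1-01,11--1
  m31: 11--1 ←essential
Essential: --0--, -0--0, 11--1

3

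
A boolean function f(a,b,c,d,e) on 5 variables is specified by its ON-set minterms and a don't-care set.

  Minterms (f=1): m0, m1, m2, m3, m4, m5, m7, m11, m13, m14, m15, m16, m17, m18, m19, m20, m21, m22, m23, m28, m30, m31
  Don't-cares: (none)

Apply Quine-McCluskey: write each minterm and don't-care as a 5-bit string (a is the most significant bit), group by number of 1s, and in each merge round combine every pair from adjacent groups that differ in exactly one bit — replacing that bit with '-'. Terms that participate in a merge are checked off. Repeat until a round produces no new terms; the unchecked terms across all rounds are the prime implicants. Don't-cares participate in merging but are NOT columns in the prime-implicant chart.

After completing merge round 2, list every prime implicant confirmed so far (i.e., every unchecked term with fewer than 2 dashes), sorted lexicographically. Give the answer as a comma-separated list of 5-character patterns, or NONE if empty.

[col 0] 00000*, 00001*, 00010*, 00011*, 00100*, 00101*, 00111*, 01011*, 01101*, 01110*, 01111*, 10000*, 10001*, 10010*, 10011*, 10100*, 10101*, 10110*, 10111*, 11100*, 11110*, 11111*
[col 1] -0000*, -0001*, -0010*, -0011*, -0100*, -0101*, -0111*, -1110*, -1111*, 0-011*, 0-101*, 0-111*, 00-00*, 00-01*, 00-11*, 000-0*, 000-1*, 0000-*, 0001-*, 001-1*, 0010-*, 01-11*, 011-1*, 0111-*, 1-100*, 1-110*, 1-111*, 10-00*, 10-01*, 10-10*, 10-11*, 100-0*, 100-1*, 1000-*, 1001-*, 101-0*, 101-1*, 1010-*, 1011-*, 111-0*, 1111-*
[col 2] --111, -0-00*, -0-01*, -0-11*, -00-0*, -00-1*, -000-*, -001-*, -01-1*, -010-*, -111-, 0--11, 0-1-1, 00--1*, 00-0-*, 000--*, 1-1-0, 1-11-, 10--0*, 10--1*, 10-0-*, 10-1-*, 100--*, 101--*
[col 3] -0--1, -0-0-, -00--, 10---
Prime implicants: --111, -0--1, -0-0-, -00--, -111-, 0--11, 0-1-1, 1-1-0, 1-11-, 10---

NONE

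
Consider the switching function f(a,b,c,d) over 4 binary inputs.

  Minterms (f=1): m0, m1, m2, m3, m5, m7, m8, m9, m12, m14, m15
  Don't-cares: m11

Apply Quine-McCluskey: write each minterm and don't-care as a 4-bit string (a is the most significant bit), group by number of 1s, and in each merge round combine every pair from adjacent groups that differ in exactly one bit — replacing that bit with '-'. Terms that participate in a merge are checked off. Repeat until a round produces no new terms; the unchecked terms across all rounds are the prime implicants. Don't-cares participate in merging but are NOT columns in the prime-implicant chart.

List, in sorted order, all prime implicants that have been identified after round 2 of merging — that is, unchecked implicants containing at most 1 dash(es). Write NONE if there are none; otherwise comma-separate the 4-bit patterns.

1-00, 11-0, 111-

[col 0] 0000*, 0001*, 0010*, 0011*, 0101*, 0111*, 1000*, 1001*, 1011*, 1100*, 1110*, 1111*
[col 1] -000*, -001*, -011*, -111*, 0-01*, 0-11*, 00-0*, 00-1*, 000-*, 001-*, 01-1*, 1-00, 1-11*, 10-1*, 100-*, 11-0, 111-
[col 2] --11, -0-1, -00-, 0--1, 00--
Prime implicants: --11, -0-1, -00-, 0--1, 00--, 1-00, 11-0, 111-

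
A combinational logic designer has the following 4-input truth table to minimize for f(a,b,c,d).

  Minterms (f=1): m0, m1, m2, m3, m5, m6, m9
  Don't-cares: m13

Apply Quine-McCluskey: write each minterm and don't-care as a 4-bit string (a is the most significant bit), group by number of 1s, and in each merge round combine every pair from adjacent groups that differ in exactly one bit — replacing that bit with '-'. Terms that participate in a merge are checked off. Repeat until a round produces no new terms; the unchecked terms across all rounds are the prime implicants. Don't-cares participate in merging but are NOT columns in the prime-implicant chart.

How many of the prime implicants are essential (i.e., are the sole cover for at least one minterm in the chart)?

3

[col 0] 0000*, 0001*, 0010*, 0011*, 0101*, 0110*, 1001*, 1101*
[col 1] -001*, -101*, 0-01*, 0-10, 00-0*, 00-1*, 000-*, 001-*, 1-01*
[col 2] --01, 00--
Prime implicants: --01, 0-10, 00--
PI chart (minterm → PIs covering it):
  0 | 00--  (sole → essential)
  1 | --01,00--
  2 | 0-10,00--
  3 | 00--  (sole → essential)
  5 | --01  (sole → essential)
  6 | 0-10  (sole → essential)
  9 | --01  (sole → essential)
Essential prime implicants: --01, 0-10, 00--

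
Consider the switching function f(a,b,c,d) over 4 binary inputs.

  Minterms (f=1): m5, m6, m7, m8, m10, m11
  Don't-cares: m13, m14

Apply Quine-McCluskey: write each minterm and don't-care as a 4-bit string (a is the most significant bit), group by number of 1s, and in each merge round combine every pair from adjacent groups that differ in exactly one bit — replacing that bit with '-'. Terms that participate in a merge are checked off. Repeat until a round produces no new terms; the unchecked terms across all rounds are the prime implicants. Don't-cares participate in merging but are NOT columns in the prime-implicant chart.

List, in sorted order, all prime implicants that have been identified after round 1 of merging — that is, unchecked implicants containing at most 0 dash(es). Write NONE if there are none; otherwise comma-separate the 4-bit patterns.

NONE

[col 0] 0101*, 0110*, 0111*, 1000*, 1010*, 1011*, 1101*, 1110*
[col 1] -101, -110, 01-1, 011-, 1-10, 10-0, 101-
Prime implicants: -101, -110, 01-1, 011-, 1-10, 10-0, 101-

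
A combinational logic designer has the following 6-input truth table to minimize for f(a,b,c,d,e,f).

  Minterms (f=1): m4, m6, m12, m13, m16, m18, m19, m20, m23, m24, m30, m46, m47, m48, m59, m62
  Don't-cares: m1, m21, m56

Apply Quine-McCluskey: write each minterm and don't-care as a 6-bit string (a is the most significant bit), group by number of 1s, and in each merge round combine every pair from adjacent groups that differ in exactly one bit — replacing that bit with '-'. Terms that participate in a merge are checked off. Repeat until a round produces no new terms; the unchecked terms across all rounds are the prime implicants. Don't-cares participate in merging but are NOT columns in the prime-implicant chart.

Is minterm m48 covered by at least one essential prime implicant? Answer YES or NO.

Round 0: 000001 000100✓ 000110✓ 001100✓ 001101✓ 010000✓ 010010✓ 010011✓ 010100✓ 010101✓ 010111✓ 011000✓ 011110✓ 101110✓ 101111✓ 110000✓ 111000✓ 111011 111110✓
Round 1: -10000✓ -11000✓ -11110 0-0100 00-100 0001-0 00110- 01-000✓ 010-00 010-11 0100-0 01001- 0101-1 01010- 1-1110 10111- 11-000✓
Round 2: -1-000
PIs = {-1-000, -11110, 0-0100, 00-100, 000001, 0001-0, 00110-, 010-00, 010-11, 0100-0, 01001-, 0101-1, 01010-, 1-1110, 10111-, 111011}
Coverage chart:
  m4: 0-0100,00-100,0001-0
  m6: 0001-0 ←essential
  m12: 00-100,00110-
  m13: 00110- ←essential
  m16: -1-000,010-00,0100-0
  m18: 0100-0,01001-
  m19: 010-11,01001-
  m20: 0-0100,010-00,01010-
  m23: 010-11,0101-1
  m24: -1-000 ←essential
  m30: -11110 ←essential
  m46: 1-1110,10111-
  m47: 10111- ←essential
  m48: -1-000 ←essential
  m59: 111011 ←essential
  m62: -11110,1-1110
Essential: -1-000, -11110, 0001-0, 00110-, 10111-, 111011

YES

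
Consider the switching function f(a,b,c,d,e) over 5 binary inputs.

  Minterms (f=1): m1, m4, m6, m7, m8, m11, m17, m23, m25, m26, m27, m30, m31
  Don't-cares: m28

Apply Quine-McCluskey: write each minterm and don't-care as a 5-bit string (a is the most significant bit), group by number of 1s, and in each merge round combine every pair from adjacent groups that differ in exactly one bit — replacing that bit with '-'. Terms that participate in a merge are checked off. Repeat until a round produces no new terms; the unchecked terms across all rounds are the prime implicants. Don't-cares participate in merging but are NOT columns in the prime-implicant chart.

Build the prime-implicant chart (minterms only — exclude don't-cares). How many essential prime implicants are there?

size-2^0 implicants → 00001(✓)  00100(✓)  00110(✓)  00111(✓)  01000  01011(✓)  10001(✓)  10111(✓)  11001(✓)  11010(✓)  11011(✓)  11100(✓)  11110(✓)  11111(✓)
size-2^1 implicants → -0001  -0111  -1011  001-0  0011-  1-001  1-111  11-10(✓)  11-11(✓)  110-1  1101-(✓)  111-0  1111-(✓)
size-2^2 implicants → 11-1-
Unchecked terms (primes): -0001, -0111, -1011, 001-0, 0011-, 01000, 1-001, 1-111, 11-1-, 110-1, 111-0
Minterm coverage:
  m1 ⊆ -0001 [E]
  m4 ⊆ 001-0 [E]
  m6 ⊆ 001-0,0011-
  m7 ⊆ -0111,0011-
  m8 ⊆ 01000 [E]
  m11 ⊆ -1011 [E]
  m17 ⊆ -0001,1-001
  m23 ⊆ -0111,1-111
  m25 ⊆ 1-001,110-1
  m26 ⊆ 11-1- [E]
  m27 ⊆ -1011,11-1-,110-1
  m30 ⊆ 11-1-,111-0
  m31 ⊆ 1-111,11-1-
E = {-0001, -1011, 001-0, 01000, 11-1-}

5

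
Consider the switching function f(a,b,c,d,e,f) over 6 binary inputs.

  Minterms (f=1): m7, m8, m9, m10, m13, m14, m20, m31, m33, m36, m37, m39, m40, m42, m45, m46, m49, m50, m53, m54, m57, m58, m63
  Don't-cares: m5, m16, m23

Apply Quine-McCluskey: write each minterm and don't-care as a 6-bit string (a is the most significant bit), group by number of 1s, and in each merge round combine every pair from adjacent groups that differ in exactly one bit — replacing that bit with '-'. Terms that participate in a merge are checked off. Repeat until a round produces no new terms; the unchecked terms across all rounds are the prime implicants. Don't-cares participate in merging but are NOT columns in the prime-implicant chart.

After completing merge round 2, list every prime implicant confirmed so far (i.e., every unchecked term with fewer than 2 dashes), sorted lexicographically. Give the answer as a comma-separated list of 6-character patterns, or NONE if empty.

Round 0: 000101✓ 000111✓ 001000✓ 001001✓ 001010✓ 001101✓ 001110✓ 010000✓ 010100✓ 010111✓ 011111✓ 100001✓ 100100✓ 100101✓ 100111✓ 101000✓ 101010✓ 101101✓ 101110✓ 110001✓ 110010✓ 110101✓ 110110✓ 111001✓ 111010✓ 111111✓
Round 1: -00101✓ -00111✓ -01000✓ -01010✓ -01101✓ -01110✓ -11111 0-0111 00-101✓ 0001-1✓ 001-01 001-10✓ 0010-0✓ 00100- 01-111 010-00 1-0001✓ 1-0101✓ 1-1010 10-101✓ 100-01✓ 1001-1✓ 10010- 101-10✓ 1010-0✓ 11-001 11-010 110-01✓ 110-10
Round 2: -0-101 -001-1 -01-10 -010-0 1-0-01
PIs = {-0-101, -001-1, -01-10, -010-0, -11111, 0-0111, 001-01, 00100-, 01-111, 010-00, 1-0-01, 1-1010, 10010-, 11-001, 11-010, 110-10}

-11111, 0-0111, 001-01, 00100-, 01-111, 010-00, 1-1010, 10010-, 11-001, 11-010, 110-10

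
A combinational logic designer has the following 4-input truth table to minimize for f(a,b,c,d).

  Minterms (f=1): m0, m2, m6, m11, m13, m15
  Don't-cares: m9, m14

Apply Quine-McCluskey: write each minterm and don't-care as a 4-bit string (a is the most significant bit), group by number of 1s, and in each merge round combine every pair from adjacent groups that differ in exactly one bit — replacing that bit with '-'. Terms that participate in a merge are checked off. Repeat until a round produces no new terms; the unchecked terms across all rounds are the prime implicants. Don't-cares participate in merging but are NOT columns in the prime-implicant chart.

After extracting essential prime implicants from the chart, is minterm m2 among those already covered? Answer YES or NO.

YES

Round 0: 0000✓ 0010✓ 0110✓ 1001✓ 1011✓ 1101✓ 1110✓ 1111✓
Round 1: -110 0-10 00-0 1-01✓ 1-11✓ 10-1✓ 11-1✓ 111-
Round 2: 1--1
PIs = {-110, 0-10, 00-0, 1--1, 111-}
Coverage chart:
  m0: 00-0 ←essential
  m2: 0-10,00-0
  m6: -110,0-10
  m11: 1--1 ←essential
  m13: 1--1 ←essential
  m15: 1--1,111-
Essential: 00-0, 1--1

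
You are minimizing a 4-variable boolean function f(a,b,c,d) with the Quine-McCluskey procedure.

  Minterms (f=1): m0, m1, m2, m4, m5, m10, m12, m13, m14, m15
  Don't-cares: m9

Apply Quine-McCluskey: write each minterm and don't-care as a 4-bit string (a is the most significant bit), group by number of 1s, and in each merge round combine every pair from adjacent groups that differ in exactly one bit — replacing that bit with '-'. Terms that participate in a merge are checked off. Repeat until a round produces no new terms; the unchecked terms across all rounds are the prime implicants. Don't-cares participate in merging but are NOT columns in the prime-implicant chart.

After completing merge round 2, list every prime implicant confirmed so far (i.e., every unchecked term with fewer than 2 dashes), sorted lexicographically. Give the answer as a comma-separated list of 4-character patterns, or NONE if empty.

-010, 00-0, 1-10

size-2^0 implicants → 0000(✓)  0001(✓)  0010(✓)  0100(✓)  0101(✓)  1001(✓)  1010(✓)  1100(✓)  1101(✓)  1110(✓)  1111(✓)
size-2^1 implicants → -001(✓)  -010  -100(✓)  -101(✓)  0-00(✓)  0-01(✓)  00-0  000-(✓)  010-(✓)  1-01(✓)  1-10  11-0(✓)  11-1(✓)  110-(✓)  111-(✓)
size-2^2 implicants → --01  -10-  0-0-  11--
Unchecked terms (primes): --01, -010, -10-, 0-0-, 00-0, 1-10, 11--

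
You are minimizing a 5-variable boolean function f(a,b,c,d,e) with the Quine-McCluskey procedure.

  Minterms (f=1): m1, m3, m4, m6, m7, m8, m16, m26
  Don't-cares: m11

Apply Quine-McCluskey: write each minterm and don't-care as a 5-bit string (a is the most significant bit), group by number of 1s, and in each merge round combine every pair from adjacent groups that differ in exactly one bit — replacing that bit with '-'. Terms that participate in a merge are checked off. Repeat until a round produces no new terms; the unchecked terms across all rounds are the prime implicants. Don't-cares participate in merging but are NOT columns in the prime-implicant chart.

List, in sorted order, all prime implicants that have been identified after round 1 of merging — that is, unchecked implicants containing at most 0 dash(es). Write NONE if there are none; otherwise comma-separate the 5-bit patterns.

[col 0] 00001*, 00011*, 00100*, 00110*, 00111*, 01000, 01011*, 10000, 11010
[col 1] 0-011, 00-11, 000-1, 001-0, 0011-
Prime implicants: 0-011, 00-11, 000-1, 001-0, 0011-, 01000, 10000, 11010

01000, 10000, 11010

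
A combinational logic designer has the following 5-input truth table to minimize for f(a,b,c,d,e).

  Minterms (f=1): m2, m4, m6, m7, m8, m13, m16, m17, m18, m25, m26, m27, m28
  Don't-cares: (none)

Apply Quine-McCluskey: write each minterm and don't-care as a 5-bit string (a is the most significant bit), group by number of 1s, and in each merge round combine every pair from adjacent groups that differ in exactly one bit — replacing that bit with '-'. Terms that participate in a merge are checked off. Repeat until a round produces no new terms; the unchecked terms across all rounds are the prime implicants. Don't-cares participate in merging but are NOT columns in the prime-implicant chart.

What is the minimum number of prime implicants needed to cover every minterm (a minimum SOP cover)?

9

[col 0] 00010*, 00100*, 00110*, 00111*, 01000, 01101, 10000*, 10001*, 10010*, 11001*, 11010*, 11011*, 11100
[col 1] -0010, 00-10, 001-0, 0011-, 1-001, 1-010, 100-0, 1000-, 110-1, 1101-
Prime implicants: -0010, 00-10, 001-0, 0011-, 01000, 01101, 1-001, 1-010, 100-0, 1000-, 110-1, 1101-, 11100
PI chart (minterm → PIs covering it):
  2 | -0010,00-10
  4 | 001-0  (sole → essential)
  6 | 00-10,001-0,0011-
  7 | 0011-  (sole → essential)
  8 | 01000  (sole → essential)
  13 | 01101  (sole → essential)
  16 | 100-0,1000-
  17 | 1-001,1000-
  18 | -0010,1-010,100-0
  25 | 1-001,110-1
  26 | 1-010,1101-
  27 | 110-1,1101-
  28 | 11100  (sole → essential)
Essential prime implicants: 001-0, 0011-, 01000, 01101, 11100
Petrick residual → -0010, 1-001, 100-0, 1101-
Minimum SOP uses 9 PIs: b'c'de' + a'b'ce' + a'b'cd + a'bc'd'e' + a'bcd'e + ac'd'e + ab'c'e' + abc'd + abcd'e'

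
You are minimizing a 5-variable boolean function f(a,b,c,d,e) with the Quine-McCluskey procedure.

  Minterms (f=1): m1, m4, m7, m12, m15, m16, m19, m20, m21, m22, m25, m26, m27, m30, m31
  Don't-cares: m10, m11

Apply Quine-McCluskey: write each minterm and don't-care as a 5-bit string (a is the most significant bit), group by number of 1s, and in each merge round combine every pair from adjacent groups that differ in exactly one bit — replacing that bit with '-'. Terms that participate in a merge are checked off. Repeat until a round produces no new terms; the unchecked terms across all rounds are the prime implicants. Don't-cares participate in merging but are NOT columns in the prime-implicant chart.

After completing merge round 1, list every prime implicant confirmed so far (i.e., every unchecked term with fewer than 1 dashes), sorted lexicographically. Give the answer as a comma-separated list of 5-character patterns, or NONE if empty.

Round 0: 00001 00100✓ 00111✓ 01010✓ 01011✓ 01100✓ 01111✓ 10000✓ 10011✓ 10100✓ 10101✓ 10110✓ 11001✓ 11010✓ 11011✓ 11110✓ 11111✓
Round 1: -0100 -1010✓ -1011✓ -1111✓ 0-100 0-111 01-11✓ 0101-✓ 1-011 1-110 10-00 101-0 1010- 11-10✓ 11-11✓ 110-1 1101-✓ 1111-✓
Round 2: -1-11 -101- 11-1-
PIs = {-0100, -1-11, -101-, 0-100, 0-111, 00001, 1-011, 1-110, 10-00, 101-0, 1010-, 11-1-, 110-1}

00001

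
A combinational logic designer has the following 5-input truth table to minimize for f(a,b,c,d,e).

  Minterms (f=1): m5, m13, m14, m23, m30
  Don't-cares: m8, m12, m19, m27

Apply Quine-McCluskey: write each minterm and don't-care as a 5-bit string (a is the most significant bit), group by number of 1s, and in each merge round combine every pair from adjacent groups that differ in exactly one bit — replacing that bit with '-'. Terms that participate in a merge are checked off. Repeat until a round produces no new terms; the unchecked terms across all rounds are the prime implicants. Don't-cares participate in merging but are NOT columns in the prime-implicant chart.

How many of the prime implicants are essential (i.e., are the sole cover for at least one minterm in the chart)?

3

Round 0: 00101✓ 01000✓ 01100✓ 01101✓ 01110✓ 10011✓ 10111✓ 11011✓ 11110✓
Round 1: -1110 0-101 01-00 011-0 0110- 1-011 10-11
PIs = {-1110, 0-101, 01-00, 011-0, 0110-, 1-011, 10-11}
Coverage chart:
  m5: 0-101 ←essential
  m13: 0-101,0110-
  m14: -1110,011-0
  m23: 10-11 ←essential
  m30: -1110 ←essential
Essential: -1110, 0-101, 10-11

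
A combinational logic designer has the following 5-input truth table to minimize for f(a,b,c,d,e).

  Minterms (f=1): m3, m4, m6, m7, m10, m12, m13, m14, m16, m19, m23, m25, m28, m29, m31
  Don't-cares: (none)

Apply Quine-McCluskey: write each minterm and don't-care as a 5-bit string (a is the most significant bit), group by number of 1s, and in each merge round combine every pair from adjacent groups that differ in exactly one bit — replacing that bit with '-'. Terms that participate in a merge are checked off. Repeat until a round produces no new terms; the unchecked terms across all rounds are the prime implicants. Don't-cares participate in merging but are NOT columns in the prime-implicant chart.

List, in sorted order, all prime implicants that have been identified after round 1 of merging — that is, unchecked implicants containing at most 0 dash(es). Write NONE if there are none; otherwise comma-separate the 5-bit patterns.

10000

[col 0] 00011*, 00100*, 00110*, 00111*, 01010*, 01100*, 01101*, 01110*, 10000, 10011*, 10111*, 11001*, 11100*, 11101*, 11111*
[col 1] -0011*, -0111*, -1100*, -1101*, 0-100*, 0-110*, 00-11*, 001-0*, 0011-, 01-10, 011-0*, 0110-*, 1-111, 10-11*, 11-01, 111-1, 1110-*
[col 2] -0-11, -110-, 0-1-0
Prime implicants: -0-11, -110-, 0-1-0, 0011-, 01-10, 1-111, 10000, 11-01, 111-1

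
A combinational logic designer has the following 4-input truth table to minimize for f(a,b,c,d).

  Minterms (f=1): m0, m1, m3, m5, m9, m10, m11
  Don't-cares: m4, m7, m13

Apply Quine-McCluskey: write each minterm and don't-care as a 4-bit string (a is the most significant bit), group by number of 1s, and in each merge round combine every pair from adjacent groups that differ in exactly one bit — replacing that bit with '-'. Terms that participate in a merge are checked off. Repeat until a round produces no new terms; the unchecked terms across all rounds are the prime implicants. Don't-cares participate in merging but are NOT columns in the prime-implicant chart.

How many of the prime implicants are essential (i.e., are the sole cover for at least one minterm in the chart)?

2

size-2^0 implicants → 0000(✓)  0001(✓)  0011(✓)  0100(✓)  0101(✓)  0111(✓)  1001(✓)  1010(✓)  1011(✓)  1101(✓)
size-2^1 implicants → -001(✓)  -011(✓)  -101(✓)  0-00(✓)  0-01(✓)  0-11(✓)  00-1(✓)  000-(✓)  01-1(✓)  010-(✓)  1-01(✓)  10-1(✓)  101-
size-2^2 implicants → --01  -0-1  0--1  0-0-
Unchecked terms (primes): --01, -0-1, 0--1, 0-0-, 101-
Minterm coverage:
  m0 ⊆ 0-0- [E]
  m1 ⊆ --01,-0-1,0--1,0-0-
  m3 ⊆ -0-1,0--1
  m5 ⊆ --01,0--1,0-0-
  m9 ⊆ --01,-0-1
  m10 ⊆ 101- [E]
  m11 ⊆ -0-1,101-
E = {0-0-, 101-}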